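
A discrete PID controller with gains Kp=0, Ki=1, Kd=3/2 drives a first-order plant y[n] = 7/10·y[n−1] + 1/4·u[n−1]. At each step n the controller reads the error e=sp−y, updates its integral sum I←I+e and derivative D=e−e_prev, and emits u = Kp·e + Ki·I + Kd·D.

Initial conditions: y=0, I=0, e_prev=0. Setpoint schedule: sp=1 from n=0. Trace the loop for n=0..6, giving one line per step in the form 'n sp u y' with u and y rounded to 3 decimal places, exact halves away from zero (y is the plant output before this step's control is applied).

(exact arithmetic carried between steps; '≈' marks a value shown rounded to 6 d.p. or computed from one; I and e_prev carry over from the previous line; the table rounds u and y to 3 d.p., halves away from zero)
n=0: y=0, sp=1, e=sp−y=1; I=1, D=e−e_prev=1; u=0·1+1·1+3/2·1=2.5; next y=7/10·0+1/4·2.5=0.625
n=1: y=0.625, sp=1, e=sp−y=0.375; I=1.375, D=e−e_prev=-0.625; u=0·0.375+1·1.375+3/2·(-0.625)=0.4375; next y=7/10·0.625+1/4·0.4375=0.546875
n=2: y=0.546875, sp=1, e=sp−y=0.453125; I=1.828125, D=e−e_prev=0.078125; u=0·0.453125+1·1.828125+3/2·0.078125≈1.945313; next y=7/10·0.546875+1/4·1.945313≈0.869141
n=3: y≈0.869141, sp=1, e=sp−y≈0.130859; I≈1.958984, D=e−e_prev≈-0.322266; u=0·0.130859+1·1.958984+3/2·(-0.322266)≈1.475586; next y=7/10·0.869141+1/4·1.475586≈0.977295
n=4: y≈0.977295, sp=1, e=sp−y≈0.022705; I≈1.981689, D=e−e_prev≈-0.108154; u=0·0.022705+1·1.981689+3/2·(-0.108154)≈1.819458; next y=7/10·0.977295+1/4·1.819458≈1.138971
n=5: y≈1.138971, sp=1, e=sp−y≈-0.138971; I≈1.842719, D=e−e_prev≈-0.161676; u=0·(-0.138971)+1·1.842719+3/2·(-0.161676)≈1.600204; next y=7/10·1.138971+1/4·1.600204≈1.197331
n=6: y≈1.197331, sp=1, e=sp−y≈-0.197331; I≈1.645388, D=e−e_prev≈-0.058360; u=0·(-0.197331)+1·1.645388+3/2·(-0.058360)≈1.557848; next y=7/10·1.197331+1/4·1.557848≈1.227594

0 1 2.500 0.000
1 1 0.438 0.625
2 1 1.945 0.547
3 1 1.476 0.869
4 1 1.819 0.977
5 1 1.600 1.139
6 1 1.558 1.197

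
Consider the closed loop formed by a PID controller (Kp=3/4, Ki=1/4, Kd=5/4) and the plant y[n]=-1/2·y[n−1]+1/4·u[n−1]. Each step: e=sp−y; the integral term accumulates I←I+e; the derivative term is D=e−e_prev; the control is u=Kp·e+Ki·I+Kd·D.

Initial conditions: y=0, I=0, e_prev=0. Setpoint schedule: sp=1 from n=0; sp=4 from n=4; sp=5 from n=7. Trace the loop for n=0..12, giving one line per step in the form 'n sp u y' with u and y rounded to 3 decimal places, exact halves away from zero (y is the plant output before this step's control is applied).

0 1 2.250 0.000
1 1 -0.016 0.563
2 1 2.704 -0.285
3 1 -0.518 0.819
4 4 10.711 -0.539
5 4 -1.444 2.947
6 4 13.936 -1.835
7 5 -2.363 4.401
8 5 20.515 -2.791
9 5 -7.489 6.524
10 5 30.007 -5.134
11 5 -16.241 10.069
12 5 44.614 -9.095

(exact arithmetic carried between steps; '≈' marks a value shown rounded to 6 d.p. or computed from one; I and e_prev carry over from the previous line; the table rounds u and y to 3 d.p., halves away from zero)
n=0: y=0, sp=1, e=sp−y=1; I=1, D=e−e_prev=1; u=3/4·1+1/4·1+5/4·1=2.25; next y=-1/2·0+1/4·2.25=0.5625
n=1: y=0.5625, sp=1, e=sp−y=0.4375; I=1.4375, D=e−e_prev=-0.5625; u=3/4·0.4375+1/4·1.4375+5/4·(-0.5625)=-0.015625; next y=-1/2·0.5625+1/4·(-0.015625)≈-0.285156
n=2: y≈-0.285156, sp=1, e=sp−y≈1.285156; I≈2.722656, D=e−e_prev≈0.847656; u=3/4·1.285156+1/4·2.722656+5/4·0.847656≈2.704102; next y=-1/2·(-0.285156)+1/4·2.704102≈0.818604
n=3: y≈0.818604, sp=1, e=sp−y≈0.181396; I≈2.904053, D=e−e_prev≈-1.103760; u=3/4·0.181396+1/4·2.904053+5/4·(-1.103760)≈-0.517639; next y=-1/2·0.818604+1/4·(-0.517639)≈-0.538712
n=4: y≈-0.538712, sp=4, e=sp−y≈4.538712; I≈7.442764, D=e−e_prev≈4.357315; u=3/4·4.538712+1/4·7.442764+5/4·4.357315≈10.711369; next y=-1/2·(-0.538712)+1/4·10.711369≈2.947198
n=5: y≈2.947198, sp=4, e=sp−y≈1.052802; I≈8.495566, D=e−e_prev≈-3.485909; u=3/4·1.052802+1/4·8.495566+5/4·(-3.485909)≈-1.443894; next y=-1/2·2.947198+1/4·(-1.443894)≈-1.834572
n=6: y≈-1.834572, sp=4, e=sp−y≈5.834572; I≈14.330139, D=e−e_prev≈4.781770; u=3/4·5.834572+1/4·14.330139+5/4·4.781770≈13.935677; next y=-1/2·(-1.834572)+1/4·13.935677≈4.401205
n=7: y≈4.401205, sp=5, e=sp−y≈0.598795; I≈14.928933, D=e−e_prev≈-5.235778; u=3/4·0.598795+1/4·14.928933+5/4·(-5.235778)≈-2.363393; next y=-1/2·4.401205+1/4·(-2.363393)≈-2.791451
n=8: y≈-2.791451, sp=5, e=sp−y≈7.791451; I≈22.720384, D=e−e_prev≈7.192656; u=3/4·7.791451+1/4·22.720384+5/4·7.192656≈20.514505; next y=-1/2·(-2.791451)+1/4·20.514505≈6.524352
n=9: y≈6.524352, sp=5, e=sp−y≈-1.524352; I≈21.196033, D=e−e_prev≈-9.315803; u=3/4·(-1.524352)+1/4·21.196033+5/4·(-9.315803)≈-7.489009; next y=-1/2·6.524352+1/4·(-7.489009)≈-5.134428
n=10: y≈-5.134428, sp=5, e=sp−y≈10.134428; I≈31.330461, D=e−e_prev≈11.658780; u=3/4·10.134428+1/4·31.330461+5/4·11.658780≈30.006911; next y=-1/2·(-5.134428)+1/4·30.006911≈10.068942
n=11: y≈10.068942, sp=5, e=sp−y≈-5.068942; I≈26.261519, D=e−e_prev≈-15.203370; u=3/4·(-5.068942)+1/4·26.261519+5/4·(-15.203370)≈-16.240539; next y=-1/2·10.068942+1/4·(-16.240539)≈-9.094605
n=12: y≈-9.094605, sp=5, e=sp−y≈14.094605; I≈40.356124, D=e−e_prev≈19.163547; u=3/4·14.094605+1/4·40.356124+5/4·19.163547≈44.614419; next y=-1/2·(-9.094605)+1/4·44.614419≈15.700908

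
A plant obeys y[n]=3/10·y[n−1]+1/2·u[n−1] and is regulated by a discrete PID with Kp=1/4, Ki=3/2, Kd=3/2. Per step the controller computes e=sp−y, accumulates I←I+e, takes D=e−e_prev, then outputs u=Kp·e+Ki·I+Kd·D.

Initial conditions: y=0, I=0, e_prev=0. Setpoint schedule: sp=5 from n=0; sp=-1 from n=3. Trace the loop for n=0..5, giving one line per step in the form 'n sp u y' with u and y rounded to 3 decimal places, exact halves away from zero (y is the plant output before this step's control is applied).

0 5 16.250 0.000
1 5 -10.156 8.125
2 5 32.332 -2.641
3 -1 -50.402 15.374
4 -1 77.938 -20.589
5 -1 -120.112 32.792

(exact arithmetic carried between steps; '≈' marks a value shown rounded to 6 d.p. or computed from one; I and e_prev carry over from the previous line; the table rounds u and y to 3 d.p., halves away from zero)
n=0: y=0, sp=5, e=sp−y=5; I=5, D=e−e_prev=5; u=1/4·5+3/2·5+3/2·5=16.25; next y=3/10·0+1/2·16.25=8.125
n=1: y=8.125, sp=5, e=sp−y=-3.125; I=1.875, D=e−e_prev=-8.125; u=1/4·(-3.125)+3/2·1.875+3/2·(-8.125)=-10.15625; next y=3/10·8.125+1/2·(-10.15625)=-2.640625
n=2: y=-2.640625, sp=5, e=sp−y=7.640625; I=9.515625, D=e−e_prev=10.765625; u=1/4·7.640625+3/2·9.515625+3/2·10.765625≈32.332031; next y=3/10·(-2.640625)+1/2·32.332031≈15.373828
n=3: y≈15.373828, sp=-1, e=sp−y≈-16.373828; I≈-6.858203, D=e−e_prev≈-24.014453; u=1/4·(-16.373828)+3/2·(-6.858203)+3/2·(-24.014453)≈-50.402441; next y=3/10·15.373828+1/2·(-50.402441)≈-20.589072
n=4: y≈-20.589072, sp=-1, e=sp−y≈19.589072; I≈12.730869, D=e−e_prev≈35.962900; u=1/4·19.589072+3/2·12.730869+3/2·35.962900≈77.937922; next y=3/10·(-20.589072)+1/2·77.937922≈32.792240
n=5: y≈32.792240, sp=-1, e=sp−y≈-33.792240; I≈-21.061370, D=e−e_prev≈-53.381312; u=1/4·(-33.792240)+3/2·(-21.061370)+3/2·(-53.381312)≈-120.112083; next y=3/10·32.792240+1/2·(-120.112083)≈-50.218370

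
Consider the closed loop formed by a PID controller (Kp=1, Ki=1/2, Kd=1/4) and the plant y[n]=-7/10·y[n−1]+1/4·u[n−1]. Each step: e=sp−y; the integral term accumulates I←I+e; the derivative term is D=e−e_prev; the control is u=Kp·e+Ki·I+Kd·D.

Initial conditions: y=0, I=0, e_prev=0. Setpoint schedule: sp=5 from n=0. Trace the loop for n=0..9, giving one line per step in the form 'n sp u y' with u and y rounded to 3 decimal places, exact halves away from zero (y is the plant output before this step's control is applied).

0 5 8.750 0.000
1 5 6.172 2.188
2 5 11.933 0.012
3 5 8.697 2.975
4 5 15.496 0.092
5 5 10.723 3.810
6 5 18.890 0.014
7 5 12.211 4.713
8 5 22.208 -0.246
9 5 13.143 5.724

(exact arithmetic carried between steps; '≈' marks a value shown rounded to 6 d.p. or computed from one; I and e_prev carry over from the previous line; the table rounds u and y to 3 d.p., halves away from zero)
n=0: y=0, sp=5, e=sp−y=5; I=5, D=e−e_prev=5; u=1·5+1/2·5+1/4·5=8.75; next y=-7/10·0+1/4·8.75=2.1875
n=1: y=2.1875, sp=5, e=sp−y=2.8125; I=7.8125, D=e−e_prev=-2.1875; u=1·2.8125+1/2·7.8125+1/4·(-2.1875)=6.171875; next y=-7/10·2.1875+1/4·6.171875≈0.011719
n=2: y≈0.011719, sp=5, e=sp−y≈4.988281; I≈12.800781, D=e−e_prev≈2.175781; u=1·4.988281+1/2·12.800781+1/4·2.175781≈11.932617; next y=-7/10·0.011719+1/4·11.932617≈2.974951
n=3: y≈2.974951, sp=5, e=sp−y≈2.025049; I≈14.825830, D=e−e_prev≈-2.963232; u=1·2.025049+1/2·14.825830+1/4·(-2.963232)≈8.697156; next y=-7/10·2.974951+1/4·8.697156≈0.091823
n=4: y≈0.091823, sp=5, e=sp−y≈4.908177; I≈19.734007, D=e−e_prev≈2.883128; u=1·4.908177+1/2·19.734007+1/4·2.883128≈15.495962; next y=-7/10·0.091823+1/4·15.495962≈3.809714
n=5: y≈3.809714, sp=5, e=sp−y≈1.190286; I≈20.924293, D=e−e_prev≈-3.717891; u=1·1.190286+1/2·20.924293+1/4·(-3.717891)≈10.722959; next y=-7/10·3.809714+1/4·10.722959≈0.013940
n=6: y≈0.013940, sp=5, e=sp−y≈4.986060; I≈25.910353, D=e−e_prev≈3.795775; u=1·4.986060+1/2·25.910353+1/4·3.795775≈18.890180; next y=-7/10·0.013940+1/4·18.890180≈4.712787
n=7: y≈4.712787, sp=5, e=sp−y≈0.287213; I≈26.197566, D=e−e_prev≈-4.698848; u=1·0.287213+1/2·26.197566+1/4·(-4.698848)≈12.211284; next y=-7/10·4.712787+1/4·12.211284≈-0.246130
n=8: y≈-0.246130, sp=5, e=sp−y≈5.246130; I≈31.443696, D=e−e_prev≈4.958918; u=1·5.246130+1/2·31.443696+1/4·4.958918≈22.207708; next y=-7/10·(-0.246130)+1/4·22.207708≈5.724218
n=9: y≈5.724218, sp=5, e=sp−y≈-0.724218; I≈30.719478, D=e−e_prev≈-5.970348; u=1·(-0.724218)+1/2·30.719478+1/4·(-5.970348)≈13.142934; next y=-7/10·5.724218+1/4·13.142934≈-0.721219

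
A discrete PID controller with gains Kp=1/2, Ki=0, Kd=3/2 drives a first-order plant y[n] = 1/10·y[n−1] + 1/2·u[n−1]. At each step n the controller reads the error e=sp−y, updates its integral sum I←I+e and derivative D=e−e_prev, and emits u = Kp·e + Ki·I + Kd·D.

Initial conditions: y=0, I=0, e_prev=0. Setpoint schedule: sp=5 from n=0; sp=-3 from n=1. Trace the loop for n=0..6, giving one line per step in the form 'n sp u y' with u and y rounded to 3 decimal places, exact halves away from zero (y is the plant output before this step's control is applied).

(exact arithmetic carried between steps; '≈' marks a value shown rounded to 6 d.p. or computed from one; I and e_prev carry over from the previous line; the table rounds u and y to 3 d.p., halves away from zero)
n=0: y=0, sp=5, e=sp−y=5; I=5, D=e−e_prev=5; u=1/2·5+0·5+3/2·5=10; next y=1/10·0+1/2·10=5
n=1: y=5, sp=-3, e=sp−y=-8; I=-3, D=e−e_prev=-13; u=1/2·(-8)+0·(-3)+3/2·(-13)=-23.5; next y=1/10·5+1/2·(-23.5)=-11.25
n=2: y=-11.25, sp=-3, e=sp−y=8.25; I=5.25, D=e−e_prev=16.25; u=1/2·8.25+0·5.25+3/2·16.25=28.5; next y=1/10·(-11.25)+1/2·28.5=13.125
n=3: y=13.125, sp=-3, e=sp−y=-16.125; I=-10.875, D=e−e_prev=-24.375; u=1/2·(-16.125)+0·(-10.875)+3/2·(-24.375)=-44.625; next y=1/10·13.125+1/2·(-44.625)=-21
n=4: y=-21, sp=-3, e=sp−y=18; I=7.125, D=e−e_prev=34.125; u=1/2·18+0·7.125+3/2·34.125=60.1875; next y=1/10·(-21)+1/2·60.1875=27.99375
n=5: y=27.99375, sp=-3, e=sp−y=-30.99375; I=-23.86875, D=e−e_prev=-48.99375; u=1/2·(-30.99375)+0·(-23.86875)+3/2·(-48.99375)=-88.9875; next y=1/10·27.99375+1/2·(-88.9875)=-41.694375
n=6: y=-41.694375, sp=-3, e=sp−y=38.694375; I=14.825625, D=e−e_prev=69.688125; u=1/2·38.694375+0·14.825625+3/2·69.688125=123.879375; next y=1/10·(-41.694375)+1/2·123.879375=57.77025

0 5 10.000 0.000
1 -3 -23.500 5.000
2 -3 28.500 -11.250
3 -3 -44.625 13.125
4 -3 60.188 -21.000
5 -3 -88.988 27.994
6 -3 123.879 -41.694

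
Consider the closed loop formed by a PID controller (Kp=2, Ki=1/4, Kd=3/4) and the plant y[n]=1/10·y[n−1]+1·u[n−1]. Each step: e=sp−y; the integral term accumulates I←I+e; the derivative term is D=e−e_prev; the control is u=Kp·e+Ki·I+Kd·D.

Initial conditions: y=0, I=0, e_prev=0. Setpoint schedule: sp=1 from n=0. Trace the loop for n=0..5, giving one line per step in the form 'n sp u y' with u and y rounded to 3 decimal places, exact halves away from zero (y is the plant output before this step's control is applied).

0 1 3.000 0.000
1 1 -6.500 3.000
2 1 22.850 -6.200
3 1 -67.540 22.230
4 1 211.116 -65.317
5 1 -647.669 204.584

(exact arithmetic carried between steps; '≈' marks a value shown rounded to 6 d.p. or computed from one; I and e_prev carry over from the previous line; the table rounds u and y to 3 d.p., halves away from zero)
n=0: y=0, sp=1, e=sp−y=1; I=1, D=e−e_prev=1; u=2·1+1/4·1+3/4·1=3; next y=1/10·0+1·3=3
n=1: y=3, sp=1, e=sp−y=-2; I=-1, D=e−e_prev=-3; u=2·(-2)+1/4·(-1)+3/4·(-3)=-6.5; next y=1/10·3+1·(-6.5)=-6.2
n=2: y=-6.2, sp=1, e=sp−y=7.2; I=6.2, D=e−e_prev=9.2; u=2·7.2+1/4·6.2+3/4·9.2=22.85; next y=1/10·(-6.2)+1·22.85=22.23
n=3: y=22.23, sp=1, e=sp−y=-21.23; I=-15.03, D=e−e_prev=-28.43; u=2·(-21.23)+1/4·(-15.03)+3/4·(-28.43)=-67.54; next y=1/10·22.23+1·(-67.54)=-65.317
n=4: y=-65.317, sp=1, e=sp−y=66.317; I=51.287, D=e−e_prev=87.547; u=2·66.317+1/4·51.287+3/4·87.547=211.116; next y=1/10·(-65.317)+1·211.116=204.5843
n=5: y=204.5843, sp=1, e=sp−y=-203.5843; I=-152.2973, D=e−e_prev=-269.9013; u=2·(-203.5843)+1/4·(-152.2973)+3/4·(-269.9013)=-647.6689; next y=1/10·204.5843+1·(-647.6689)=-627.21047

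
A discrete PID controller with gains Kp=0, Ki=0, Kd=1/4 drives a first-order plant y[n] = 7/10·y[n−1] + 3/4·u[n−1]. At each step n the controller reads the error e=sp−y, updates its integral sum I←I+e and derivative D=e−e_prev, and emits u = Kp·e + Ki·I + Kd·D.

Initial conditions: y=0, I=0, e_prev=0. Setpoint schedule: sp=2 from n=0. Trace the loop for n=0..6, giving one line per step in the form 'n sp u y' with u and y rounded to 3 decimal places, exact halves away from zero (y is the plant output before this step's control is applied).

(exact arithmetic carried between steps; '≈' marks a value shown rounded to 6 d.p. or computed from one; I and e_prev carry over from the previous line; the table rounds u and y to 3 d.p., halves away from zero)
n=0: y=0, sp=2, e=sp−y=2; I=2, D=e−e_prev=2; u=0·2+0·2+1/4·2=0.5; next y=7/10·0+3/4·0.5=0.375
n=1: y=0.375, sp=2, e=sp−y=1.625; I=3.625, D=e−e_prev=-0.375; u=0·1.625+0·3.625+1/4·(-0.375)=-0.09375; next y=7/10·0.375+3/4·(-0.09375)≈0.192188
n=2: y≈0.192188, sp=2, e=sp−y≈1.807813; I≈5.432813, D=e−e_prev≈0.182813; u=0·1.807813+0·5.432813+1/4·0.182813≈0.045703; next y=7/10·0.192188+3/4·0.045703≈0.168809
n=3: y≈0.168809, sp=2, e=sp−y≈1.831191; I≈7.264004, D=e−e_prev≈0.023379; u=0·1.831191+0·7.264004+1/4·0.023379≈0.005845; next y=7/10·0.168809+3/4·0.005845≈0.122550
n=4: y≈0.122550, sp=2, e=sp−y≈1.877450; I≈9.141454, D=e−e_prev≈0.046259; u=0·1.877450+0·9.141454+1/4·0.046259≈0.011565; next y=7/10·0.122550+3/4·0.011565≈0.094458
n=5: y≈0.094458, sp=2, e=sp−y≈1.905542; I≈11.046996, D=e−e_prev≈0.028091; u=0·1.905542+0·11.046996+1/4·0.028091≈0.007023; next y=7/10·0.094458+3/4·0.007023≈0.071388
n=6: y≈0.071388, sp=2, e=sp−y≈1.928612; I≈12.975608, D=e−e_prev≈0.023070; u=0·1.928612+0·12.975608+1/4·0.023070≈0.005768; next y=7/10·0.071388+3/4·0.005768≈0.054297

0 2 0.500 0.000
1 2 -0.094 0.375
2 2 0.046 0.192
3 2 0.006 0.169
4 2 0.012 0.123
5 2 0.007 0.094
6 2 0.006 0.071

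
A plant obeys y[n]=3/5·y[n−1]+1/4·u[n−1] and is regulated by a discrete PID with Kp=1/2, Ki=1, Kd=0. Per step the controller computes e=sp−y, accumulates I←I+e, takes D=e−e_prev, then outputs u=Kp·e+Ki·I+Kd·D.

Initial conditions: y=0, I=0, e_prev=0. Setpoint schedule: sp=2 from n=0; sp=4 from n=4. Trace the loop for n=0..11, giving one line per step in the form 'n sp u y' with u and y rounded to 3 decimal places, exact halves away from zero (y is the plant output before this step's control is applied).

(exact arithmetic carried between steps; '≈' marks a value shown rounded to 6 d.p. or computed from one; I and e_prev carry over from the previous line; the table rounds u and y to 3 d.p., halves away from zero)
n=0: y=0, sp=2, e=sp−y=2; I=2, D=e−e_prev=2; u=1/2·2+1·2+0·2=3; next y=3/5·0+1/4·3=0.75
n=1: y=0.75, sp=2, e=sp−y=1.25; I=3.25, D=e−e_prev=-0.75; u=1/2·1.25+1·3.25+0·(-0.75)=3.875; next y=3/5·0.75+1/4·3.875=1.41875
n=2: y=1.41875, sp=2, e=sp−y=0.58125; I=3.83125, D=e−e_prev=-0.66875; u=1/2·0.58125+1·3.83125+0·(-0.66875)=4.121875; next y=3/5·1.41875+1/4·4.121875≈1.881719
n=3: y≈1.881719, sp=2, e=sp−y≈0.118281; I≈3.949531, D=e−e_prev≈-0.462969; u=1/2·0.118281+1·3.949531+0·(-0.462969)≈4.008672; next y=3/5·1.881719+1/4·4.008672≈2.131199
n=4: y≈2.131199, sp=4, e=sp−y≈1.868801; I≈5.818332, D=e−e_prev≈1.750520; u=1/2·1.868801+1·5.818332+0·1.750520≈6.752732; next y=3/5·2.131199+1/4·6.752732≈2.966903
n=5: y≈2.966903, sp=4, e=sp−y≈1.033097; I≈6.851429, D=e−e_prev≈-0.835703; u=1/2·1.033097+1·6.851429+0·(-0.835703)≈7.367978; next y=3/5·2.966903+1/4·7.367978≈3.622136
n=6: y≈3.622136, sp=4, e=sp−y≈0.377864; I≈7.229293, D=e−e_prev≈-0.655233; u=1/2·0.377864+1·7.229293+0·(-0.655233)≈7.418225; next y=3/5·3.622136+1/4·7.418225≈4.027838
n=7: y≈4.027838, sp=4, e=sp−y≈-0.027838; I≈7.201455, D=e−e_prev≈-0.405702; u=1/2·(-0.027838)+1·7.201455+0·(-0.405702)≈7.187536; next y=3/5·4.027838+1/4·7.187536≈4.213587
n=8: y≈4.213587, sp=4, e=sp−y≈-0.213587; I≈6.987868, D=e−e_prev≈-0.185749; u=1/2·(-0.213587)+1·6.987868+0·(-0.185749)≈6.881075; next y=3/5·4.213587+1/4·6.881075≈4.248421
n=9: y≈4.248421, sp=4, e=sp−y≈-0.248421; I≈6.739448, D=e−e_prev≈-0.034834; u=1/2·(-0.248421)+1·6.739448+0·(-0.034834)≈6.615237; next y=3/5·4.248421+1/4·6.615237≈4.202862
n=10: y≈4.202862, sp=4, e=sp−y≈-0.202862; I≈6.536586, D=e−e_prev≈0.045559; u=1/2·(-0.202862)+1·6.536586+0·0.045559≈6.435155; next y=3/5·4.202862+1/4·6.435155≈4.130506
n=11: y≈4.130506, sp=4, e=sp−y≈-0.130506; I≈6.406080, D=e−e_prev≈0.072356; u=1/2·(-0.130506)+1·6.406080+0·0.072356≈6.340827; next y=3/5·4.130506+1/4·6.340827≈4.063510

0 2 3.000 0.000
1 2 3.875 0.750
2 2 4.122 1.419
3 2 4.009 1.882
4 4 6.753 2.131
5 4 7.368 2.967
6 4 7.418 3.622
7 4 7.188 4.028
8 4 6.881 4.214
9 4 6.615 4.248
10 4 6.435 4.203
11 4 6.341 4.131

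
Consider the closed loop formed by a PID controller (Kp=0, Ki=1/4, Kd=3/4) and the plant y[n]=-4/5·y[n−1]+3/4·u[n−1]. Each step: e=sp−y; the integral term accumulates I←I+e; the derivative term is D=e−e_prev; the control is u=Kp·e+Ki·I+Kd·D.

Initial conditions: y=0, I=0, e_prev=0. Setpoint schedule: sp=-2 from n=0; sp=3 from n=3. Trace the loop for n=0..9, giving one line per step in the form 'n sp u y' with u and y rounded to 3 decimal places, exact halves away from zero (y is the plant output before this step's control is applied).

0 -2 -2.000 0.000
1 -2 0.500 -1.500
2 -2 -3.825 1.575
3 3 8.291 -4.129
4 3 -11.605 9.521
5 3 22.845 -16.321
6 3 -38.217 30.190
7 3 72.873 -52.815
8 3 -125.149 96.907
9 3 231.960 -171.387

(exact arithmetic carried between steps; '≈' marks a value shown rounded to 6 d.p. or computed from one; I and e_prev carry over from the previous line; the table rounds u and y to 3 d.p., halves away from zero)
n=0: y=0, sp=-2, e=sp−y=-2; I=-2, D=e−e_prev=-2; u=0·(-2)+1/4·(-2)+3/4·(-2)=-2; next y=-4/5·0+3/4·(-2)=-1.5
n=1: y=-1.5, sp=-2, e=sp−y=-0.5; I=-2.5, D=e−e_prev=1.5; u=0·(-0.5)+1/4·(-2.5)+3/4·1.5=0.5; next y=-4/5·(-1.5)+3/4·0.5=1.575
n=2: y=1.575, sp=-2, e=sp−y=-3.575; I=-6.075, D=e−e_prev=-3.075; u=0·(-3.575)+1/4·(-6.075)+3/4·(-3.075)=-3.825; next y=-4/5·1.575+3/4·(-3.825)=-4.12875
n=3: y=-4.12875, sp=3, e=sp−y=7.12875; I=1.05375, D=e−e_prev=10.70375; u=0·7.12875+1/4·1.05375+3/4·10.70375=8.29125; next y=-4/5·(-4.12875)+3/4·8.29125≈9.521438
n=4: y≈9.521438, sp=3, e=sp−y≈-6.521438; I≈-5.467688, D=e−e_prev≈-13.650188; u=0·(-6.521438)+1/4·(-5.467688)+3/4·(-13.650188)≈-11.604563; next y=-4/5·9.521438+3/4·(-11.604563)≈-16.320572
n=5: y≈-16.320572, sp=3, e=sp−y≈19.320572; I≈13.852884, D=e−e_prev≈25.842009; u=0·19.320572+1/4·13.852884+3/4·25.842009≈22.844728; next y=-4/5·(-16.320572)+3/4·22.844728≈30.190004
n=6: y≈30.190004, sp=3, e=sp−y≈-27.190004; I≈-13.337119, D=e−e_prev≈-46.510575; u=0·(-27.190004)+1/4·(-13.337119)+3/4·(-46.510575)≈-38.217211; next y=-4/5·30.190004+3/4·(-38.217211)≈-52.814911
n=7: y≈-52.814911, sp=3, e=sp−y≈55.814911; I≈42.477792, D=e−e_prev≈83.004915; u=0·55.814911+1/4·42.477792+3/4·83.004915≈72.873134; next y=-4/5·(-52.814911)+3/4·72.873134≈96.906780
n=8: y≈96.906780, sp=3, e=sp−y≈-93.906780; I≈-51.428988, D=e−e_prev≈-149.721691; u=0·(-93.906780)+1/4·(-51.428988)+3/4·(-149.721691)≈-125.148515; next y=-4/5·96.906780+3/4·(-125.148515)≈-171.386810
n=9: y≈-171.386810, sp=3, e=sp−y≈174.386810; I≈122.957823, D=e−e_prev≈268.293590; u=0·174.386810+1/4·122.957823+3/4·268.293590≈231.959648; next y=-4/5·(-171.386810)+3/4·231.959648≈311.079185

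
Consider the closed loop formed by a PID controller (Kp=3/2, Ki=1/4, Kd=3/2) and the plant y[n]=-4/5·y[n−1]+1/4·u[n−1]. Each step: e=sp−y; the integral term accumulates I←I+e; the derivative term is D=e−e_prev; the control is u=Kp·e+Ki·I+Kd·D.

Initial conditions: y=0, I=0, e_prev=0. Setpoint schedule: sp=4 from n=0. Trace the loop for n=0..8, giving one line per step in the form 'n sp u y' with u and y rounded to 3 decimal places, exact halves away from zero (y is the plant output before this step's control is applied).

(exact arithmetic carried between steps; '≈' marks a value shown rounded to 6 d.p. or computed from one; I and e_prev carry over from the previous line; the table rounds u and y to 3 d.p., halves away from zero)
n=0: y=0, sp=4, e=sp−y=4; I=4, D=e−e_prev=4; u=3/2·4+1/4·4+3/2·4=13; next y=-4/5·0+1/4·13=3.25
n=1: y=3.25, sp=4, e=sp−y=0.75; I=4.75, D=e−e_prev=-3.25; u=3/2·0.75+1/4·4.75+3/2·(-3.25)=-2.5625; next y=-4/5·3.25+1/4·(-2.5625)=-3.240625
n=2: y=-3.240625, sp=4, e=sp−y=7.240625; I=11.990625, D=e−e_prev=6.490625; u=3/2·7.240625+1/4·11.990625+3/2·6.490625≈23.594531; next y=-4/5·(-3.240625)+1/4·23.594531≈8.491133
n=3: y≈8.491133, sp=4, e=sp−y≈-4.491133; I≈7.499492, D=e−e_prev≈-11.731758; u=3/2·(-4.491133)+1/4·7.499492+3/2·(-11.731758)≈-22.459463; next y=-4/5·8.491133+1/4·(-22.459463)≈-12.407772
n=4: y≈-12.407772, sp=4, e=sp−y≈16.407772; I≈23.907264, D=e−e_prev≈20.898905; u=3/2·16.407772+1/4·23.907264+3/2·20.898905≈61.936831; next y=-4/5·(-12.407772)+1/4·61.936831≈25.410425
n=5: y≈25.410425, sp=4, e=sp−y≈-21.410425; I≈2.496839, D=e−e_prev≈-37.818197; u=3/2·(-21.410425)+1/4·2.496839+3/2·(-37.818197)≈-88.218724; next y=-4/5·25.410425+1/4·(-88.218724)≈-42.383021
n=6: y≈-42.383021, sp=4, e=sp−y≈46.383021; I≈48.879860, D=e−e_prev≈67.793447; u=3/2·46.383021+1/4·48.879860+3/2·67.793447≈183.484667; next y=-4/5·(-42.383021)+1/4·183.484667≈79.777584
n=7: y≈79.777584, sp=4, e=sp−y≈-75.777584; I≈-26.897724, D=e−e_prev≈-122.160605; u=3/2·(-75.777584)+1/4·(-26.897724)+3/2·(-122.160605)≈-303.631715; next y=-4/5·79.777584+1/4·(-303.631715)≈-139.729996
n=8: y≈-139.729996, sp=4, e=sp−y≈143.729996; I≈116.832272, D=e−e_prev≈219.507580; u=3/2·143.729996+1/4·116.832272+3/2·219.507580≈574.064431; next y=-4/5·(-139.729996)+1/4·574.064431≈255.300105

0 4 13.000 0.000
1 4 -2.563 3.250
2 4 23.595 -3.241
3 4 -22.459 8.491
4 4 61.937 -12.408
5 4 -88.219 25.410
6 4 183.485 -42.383
7 4 -303.632 79.778
8 4 574.064 -139.730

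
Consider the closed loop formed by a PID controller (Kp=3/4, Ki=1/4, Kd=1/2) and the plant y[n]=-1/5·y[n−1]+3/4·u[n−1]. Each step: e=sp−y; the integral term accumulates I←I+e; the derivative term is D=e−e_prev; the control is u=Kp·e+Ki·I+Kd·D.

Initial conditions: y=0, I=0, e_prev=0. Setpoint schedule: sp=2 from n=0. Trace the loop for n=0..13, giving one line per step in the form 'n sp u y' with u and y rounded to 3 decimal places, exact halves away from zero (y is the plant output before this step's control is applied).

(exact arithmetic carried between steps; '≈' marks a value shown rounded to 6 d.p. or computed from one; I and e_prev carry over from the previous line; the table rounds u and y to 3 d.p., halves away from zero)
n=0: y=0, sp=2, e=sp−y=2; I=2, D=e−e_prev=2; u=3/4·2+1/4·2+1/2·2=3; next y=-1/5·0+3/4·3=2.25
n=1: y=2.25, sp=2, e=sp−y=-0.25; I=1.75, D=e−e_prev=-2.25; u=3/4·(-0.25)+1/4·1.75+1/2·(-2.25)=-0.875; next y=-1/5·2.25+3/4·(-0.875)=-1.10625
n=2: y=-1.10625, sp=2, e=sp−y=3.10625; I=4.85625, D=e−e_prev=3.35625; u=3/4·3.10625+1/4·4.85625+1/2·3.35625=5.221875; next y=-1/5·(-1.10625)+3/4·5.221875≈4.137656
n=3: y≈4.137656, sp=2, e=sp−y≈-2.137656; I≈2.718594, D=e−e_prev≈-5.243906; u=3/4·(-2.137656)+1/4·2.718594+1/2·(-5.243906)≈-3.545547; next y=-1/5·4.137656+3/4·(-3.545547)≈-3.486691
n=4: y≈-3.486691, sp=2, e=sp−y≈5.486691; I≈8.205285, D=e−e_prev≈7.624348; u=3/4·5.486691+1/4·8.205285+1/2·7.624348≈9.978514; next y=-1/5·(-3.486691)+3/4·9.978514≈8.181224
n=5: y≈8.181224, sp=2, e=sp−y≈-6.181224; I≈2.024062, D=e−e_prev≈-11.667915; u=3/4·(-6.181224)+1/4·2.024062+1/2·(-11.667915)≈-9.963860; next y=-1/5·8.181224+3/4·(-9.963860)≈-9.109139
n=6: y≈-9.109139, sp=2, e=sp−y≈11.109139; I≈13.133201, D=e−e_prev≈17.290363; u=3/4·11.109139+1/4·13.133201+1/2·17.290363≈20.260336; next y=-1/5·(-9.109139)+3/4·20.260336≈17.017080
n=7: y≈17.017080, sp=2, e=sp−y≈-15.017080; I≈-1.883879, D=e−e_prev≈-26.126220; u=3/4·(-15.017080)+1/4·(-1.883879)+1/2·(-26.126220)≈-24.796890; next y=-1/5·17.017080+3/4·(-24.796890)≈-22.001083
n=8: y≈-22.001083, sp=2, e=sp−y≈24.001083; I≈22.117204, D=e−e_prev≈39.018164; u=3/4·24.001083+1/4·22.117204+1/2·39.018164≈43.039195; next y=-1/5·(-22.001083)+3/4·43.039195≈36.679613
n=9: y≈36.679613, sp=2, e=sp−y≈-34.679613; I≈-12.562409, D=e−e_prev≈-58.680697; u=3/4·(-34.679613)+1/4·(-12.562409)+1/2·(-58.680697)≈-58.490660; next y=-1/5·36.679613+3/4·(-58.490660)≈-51.203918
n=10: y≈-51.203918, sp=2, e=sp−y≈53.203918; I≈40.641509, D=e−e_prev≈87.883531; u=3/4·53.203918+1/4·40.641509+1/2·87.883531≈94.005081; next y=-1/5·(-51.203918)+3/4·94.005081≈80.744595
n=11: y≈80.744595, sp=2, e=sp−y≈-78.744595; I≈-38.103086, D=e−e_prev≈-131.948513; u=3/4·(-78.744595)+1/4·(-38.103086)+1/2·(-131.948513)≈-134.558474; next y=-1/5·80.744595+3/4·(-134.558474)≈-117.067774
n=12: y≈-117.067774, sp=2, e=sp−y≈119.067774; I≈80.964689, D=e−e_prev≈197.812369; u=3/4·119.067774+1/4·80.964689+1/2·197.812369≈208.448187; next y=-1/5·(-117.067774)+3/4·208.448187≈179.749695
n=13: y≈179.749695, sp=2, e=sp−y≈-177.749695; I≈-96.785007, D=e−e_prev≈-296.817469; u=3/4·(-177.749695)+1/4·(-96.785007)+1/2·(-296.817469)≈-305.917258; next y=-1/5·179.749695+3/4·(-305.917258)≈-265.387882

0 2 3.000 0.000
1 2 -0.875 2.250
2 2 5.222 -1.106
3 2 -3.546 4.138
4 2 9.979 -3.487
5 2 -9.964 8.181
6 2 20.260 -9.109
7 2 -24.797 17.017
8 2 43.039 -22.001
9 2 -58.491 36.680
10 2 94.005 -51.204
11 2 -134.558 80.745
12 2 208.448 -117.068
13 2 -305.917 179.750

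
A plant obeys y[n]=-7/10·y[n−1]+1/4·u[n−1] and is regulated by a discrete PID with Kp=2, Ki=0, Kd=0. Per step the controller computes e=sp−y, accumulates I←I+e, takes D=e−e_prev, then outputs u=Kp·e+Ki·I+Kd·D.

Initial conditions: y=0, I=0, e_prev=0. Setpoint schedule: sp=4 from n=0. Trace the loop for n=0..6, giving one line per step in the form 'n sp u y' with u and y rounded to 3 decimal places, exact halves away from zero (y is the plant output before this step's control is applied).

(exact arithmetic carried between steps; '≈' marks a value shown rounded to 6 d.p. or computed from one; I and e_prev carry over from the previous line; the table rounds u and y to 3 d.p., halves away from zero)
n=0: y=0, sp=4, e=sp−y=4; I=4, D=e−e_prev=4; u=2·4+0·4+0·4=8; next y=-7/10·0+1/4·8=2
n=1: y=2, sp=4, e=sp−y=2; I=6, D=e−e_prev=-2; u=2·2+0·6+0·(-2)=4; next y=-7/10·2+1/4·4=-0.4
n=2: y=-0.4, sp=4, e=sp−y=4.4; I=10.4, D=e−e_prev=2.4; u=2·4.4+0·10.4+0·2.4=8.8; next y=-7/10·(-0.4)+1/4·8.8=2.48
n=3: y=2.48, sp=4, e=sp−y=1.52; I=11.92, D=e−e_prev=-2.88; u=2·1.52+0·11.92+0·(-2.88)=3.04; next y=-7/10·2.48+1/4·3.04=-0.976
n=4: y=-0.976, sp=4, e=sp−y=4.976; I=16.896, D=e−e_prev=3.456; u=2·4.976+0·16.896+0·3.456=9.952; next y=-7/10·(-0.976)+1/4·9.952=3.1712
n=5: y=3.1712, sp=4, e=sp−y=0.8288; I=17.7248, D=e−e_prev=-4.1472; u=2·0.8288+0·17.7248+0·(-4.1472)=1.6576; next y=-7/10·3.1712+1/4·1.6576=-1.80544
n=6: y=-1.80544, sp=4, e=sp−y=5.80544; I=23.53024, D=e−e_prev=4.97664; u=2·5.80544+0·23.53024+0·4.97664=11.61088; next y=-7/10·(-1.80544)+1/4·11.61088=4.166528

0 4 8.000 0.000
1 4 4.000 2.000
2 4 8.800 -0.400
3 4 3.040 2.480
4 4 9.952 -0.976
5 4 1.658 3.171
6 4 11.611 -1.805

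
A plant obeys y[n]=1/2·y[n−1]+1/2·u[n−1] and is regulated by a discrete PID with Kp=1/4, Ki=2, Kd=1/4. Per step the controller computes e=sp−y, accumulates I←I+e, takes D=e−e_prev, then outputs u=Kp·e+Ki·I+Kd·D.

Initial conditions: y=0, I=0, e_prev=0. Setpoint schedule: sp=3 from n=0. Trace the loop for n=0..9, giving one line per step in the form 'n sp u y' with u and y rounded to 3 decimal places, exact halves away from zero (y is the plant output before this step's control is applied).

0 3 7.500 0.000
1 3 3.375 3.750
2 3 3.281 3.563
3 3 2.461 3.422
4 3 2.783 2.941
5 3 2.978 2.862
6 3 3.089 2.920
7 3 3.052 3.005
8 3 3.005 3.028
9 3 2.984 3.016

(exact arithmetic carried between steps; '≈' marks a value shown rounded to 6 d.p. or computed from one; I and e_prev carry over from the previous line; the table rounds u and y to 3 d.p., halves away from zero)
n=0: y=0, sp=3, e=sp−y=3; I=3, D=e−e_prev=3; u=1/4·3+2·3+1/4·3=7.5; next y=1/2·0+1/2·7.5=3.75
n=1: y=3.75, sp=3, e=sp−y=-0.75; I=2.25, D=e−e_prev=-3.75; u=1/4·(-0.75)+2·2.25+1/4·(-3.75)=3.375; next y=1/2·3.75+1/2·3.375=3.5625
n=2: y=3.5625, sp=3, e=sp−y=-0.5625; I=1.6875, D=e−e_prev=0.1875; u=1/4·(-0.5625)+2·1.6875+1/4·0.1875=3.28125; next y=1/2·3.5625+1/2·3.28125=3.421875
n=3: y=3.421875, sp=3, e=sp−y=-0.421875; I=1.265625, D=e−e_prev=0.140625; u=1/4·(-0.421875)+2·1.265625+1/4·0.140625≈2.460938; next y=1/2·3.421875+1/2·2.460938≈2.941406
n=4: y≈2.941406, sp=3, e=sp−y≈0.058594; I≈1.324219, D=e−e_prev≈0.480469; u=1/4·0.058594+2·1.324219+1/4·0.480469≈2.783203; next y=1/2·2.941406+1/2·2.783203≈2.862305
n=5: y≈2.862305, sp=3, e=sp−y≈0.137695; I≈1.461914, D=e−e_prev≈0.079102; u=1/4·0.137695+2·1.461914+1/4·0.079102≈2.978027; next y=1/2·2.862305+1/2·2.978027≈2.920166
n=6: y≈2.920166, sp=3, e=sp−y≈0.079834; I≈1.541748, D=e−e_prev≈-0.057861; u=1/4·0.079834+2·1.541748+1/4·(-0.057861)≈3.088989; next y=1/2·2.920166+1/2·3.088989≈3.004578
n=7: y≈3.004578, sp=3, e=sp−y≈-0.004578; I≈1.537170, D=e−e_prev≈-0.084412; u=1/4·(-0.004578)+2·1.537170+1/4·(-0.084412)≈3.052094; next y=1/2·3.004578+1/2·3.052094≈3.028336
n=8: y≈3.028336, sp=3, e=sp−y≈-0.028336; I≈1.508835, D=e−e_prev≈-0.023758; u=1/4·(-0.028336)+2·1.508835+1/4·(-0.023758)≈3.004646; next y=1/2·3.028336+1/2·3.004646≈3.016491
n=9: y≈3.016491, sp=3, e=sp−y≈-0.016491; I≈1.492344, D=e−e_prev≈0.011845; u=1/4·(-0.016491)+2·1.492344+1/4·0.011845≈2.983526; next y=1/2·3.016491+1/2·2.983526≈3.000009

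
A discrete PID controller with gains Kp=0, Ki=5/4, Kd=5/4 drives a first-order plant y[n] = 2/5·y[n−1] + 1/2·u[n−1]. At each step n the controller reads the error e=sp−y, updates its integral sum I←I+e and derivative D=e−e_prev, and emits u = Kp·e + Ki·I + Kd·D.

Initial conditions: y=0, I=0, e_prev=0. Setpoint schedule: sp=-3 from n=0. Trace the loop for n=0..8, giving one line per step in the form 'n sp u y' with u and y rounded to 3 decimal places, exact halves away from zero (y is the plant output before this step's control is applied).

(exact arithmetic carried between steps; '≈' marks a value shown rounded to 6 d.p. or computed from one; I and e_prev carry over from the previous line; the table rounds u and y to 3 d.p., halves away from zero)
n=0: y=0, sp=-3, e=sp−y=-3; I=-3, D=e−e_prev=-3; u=0·(-3)+5/4·(-3)+5/4·(-3)=-7.5; next y=2/5·0+1/2·(-7.5)=-3.75
n=1: y=-3.75, sp=-3, e=sp−y=0.75; I=-2.25, D=e−e_prev=3.75; u=0·0.75+5/4·(-2.25)+5/4·3.75=1.875; next y=2/5·(-3.75)+1/2·1.875=-0.5625
n=2: y=-0.5625, sp=-3, e=sp−y=-2.4375; I=-4.6875, D=e−e_prev=-3.1875; u=0·(-2.4375)+5/4·(-4.6875)+5/4·(-3.1875)=-9.84375; next y=2/5·(-0.5625)+1/2·(-9.84375)=-5.146875
n=3: y=-5.146875, sp=-3, e=sp−y=2.146875; I=-2.540625, D=e−e_prev=4.584375; u=0·2.146875+5/4·(-2.540625)+5/4·4.584375≈2.554688; next y=2/5·(-5.146875)+1/2·2.554688≈-0.781406
n=4: y≈-0.781406, sp=-3, e=sp−y≈-2.218594; I≈-4.759219, D=e−e_prev≈-4.365469; u=0·(-2.218594)+5/4·(-4.759219)+5/4·(-4.365469)≈-11.405859; next y=2/5·(-0.781406)+1/2·(-11.405859)≈-6.015492
n=5: y≈-6.015492, sp=-3, e=sp−y≈3.015492; I≈-1.743727, D=e−e_prev≈5.234086; u=0·3.015492+5/4·(-1.743727)+5/4·5.234086≈4.362949; next y=2/5·(-6.015492)+1/2·4.362949≈-0.224722
n=6: y≈-0.224722, sp=-3, e=sp−y≈-2.775278; I≈-4.519004, D=e−e_prev≈-5.790770; u=0·(-2.775278)+5/4·(-4.519004)+5/4·(-5.790770)≈-12.887218; next y=2/5·(-0.224722)+1/2·(-12.887218)≈-6.533498
n=7: y≈-6.533498, sp=-3, e=sp−y≈3.533498; I≈-0.985507, D=e−e_prev≈6.308776; u=0·3.533498+5/4·(-0.985507)+5/4·6.308776≈6.654086; next y=2/5·(-6.533498)+1/2·6.654086≈0.713644
n=8: y≈0.713644, sp=-3, e=sp−y≈-3.713644; I≈-4.699151, D=e−e_prev≈-7.247142; u=0·(-3.713644)+5/4·(-4.699151)+5/4·(-7.247142)≈-14.932865; next y=2/5·0.713644+1/2·(-14.932865)≈-7.180975

0 -3 -7.500 0.000
1 -3 1.875 -3.750
2 -3 -9.844 -0.563
3 -3 2.555 -5.147
4 -3 -11.406 -0.781
5 -3 4.363 -6.015
6 -3 -12.887 -0.225
7 -3 6.654 -6.533
8 -3 -14.933 0.714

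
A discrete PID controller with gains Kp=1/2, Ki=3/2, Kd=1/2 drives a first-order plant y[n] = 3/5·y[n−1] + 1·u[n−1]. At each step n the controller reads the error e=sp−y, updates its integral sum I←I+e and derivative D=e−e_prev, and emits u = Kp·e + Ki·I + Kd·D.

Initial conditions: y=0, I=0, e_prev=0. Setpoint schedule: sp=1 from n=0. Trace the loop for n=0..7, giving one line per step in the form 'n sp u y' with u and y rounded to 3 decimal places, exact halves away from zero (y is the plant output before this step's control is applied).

(exact arithmetic carried between steps; '≈' marks a value shown rounded to 6 d.p. or computed from one; I and e_prev carry over from the previous line; the table rounds u and y to 3 d.p., halves away from zero)
n=0: y=0, sp=1, e=sp−y=1; I=1, D=e−e_prev=1; u=1/2·1+3/2·1+1/2·1=2.5; next y=3/5·0+1·2.5=2.5
n=1: y=2.5, sp=1, e=sp−y=-1.5; I=-0.5, D=e−e_prev=-2.5; u=1/2·(-1.5)+3/2·(-0.5)+1/2·(-2.5)=-2.75; next y=3/5·2.5+1·(-2.75)=-1.25
n=2: y=-1.25, sp=1, e=sp−y=2.25; I=1.75, D=e−e_prev=3.75; u=1/2·2.25+3/2·1.75+1/2·3.75=5.625; next y=3/5·(-1.25)+1·5.625=4.875
n=3: y=4.875, sp=1, e=sp−y=-3.875; I=-2.125, D=e−e_prev=-6.125; u=1/2·(-3.875)+3/2·(-2.125)+1/2·(-6.125)=-8.1875; next y=3/5·4.875+1·(-8.1875)=-5.2625
n=4: y=-5.2625, sp=1, e=sp−y=6.2625; I=4.1375, D=e−e_prev=10.1375; u=1/2·6.2625+3/2·4.1375+1/2·10.1375=14.40625; next y=3/5·(-5.2625)+1·14.40625=11.24875
n=5: y=11.24875, sp=1, e=sp−y=-10.24875; I=-6.11125, D=e−e_prev=-16.51125; u=1/2·(-10.24875)+3/2·(-6.11125)+1/2·(-16.51125)=-22.546875; next y=3/5·11.24875+1·(-22.546875)=-15.797625
n=6: y=-15.797625, sp=1, e=sp−y=16.797625; I=10.686375, D=e−e_prev=27.046375; u=1/2·16.797625+3/2·10.686375+1/2·27.046375≈37.951563; next y=3/5·(-15.797625)+1·37.951563≈28.472988
n=7: y≈28.472988, sp=1, e=sp−y≈-27.472988; I≈-16.786613, D=e−e_prev≈-44.270613; u=1/2·(-27.472988)+3/2·(-16.786613)+1/2·(-44.270613)≈-61.051719; next y=3/5·28.472988+1·(-61.051719)≈-43.967926

0 1 2.500 0.000
1 1 -2.750 2.500
2 1 5.625 -1.250
3 1 -8.188 4.875
4 1 14.406 -5.263
5 1 -22.547 11.249
6 1 37.952 -15.798
7 1 -61.052 28.473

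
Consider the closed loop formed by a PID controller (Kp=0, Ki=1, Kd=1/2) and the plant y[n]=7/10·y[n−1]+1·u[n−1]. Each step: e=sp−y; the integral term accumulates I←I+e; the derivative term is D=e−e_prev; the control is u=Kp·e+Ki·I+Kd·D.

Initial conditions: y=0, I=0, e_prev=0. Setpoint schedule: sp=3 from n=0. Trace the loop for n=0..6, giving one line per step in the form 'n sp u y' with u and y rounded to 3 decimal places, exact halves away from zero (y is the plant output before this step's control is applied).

0 3 4.500 0.000
1 3 -0.750 4.500
2 3 3.150 2.400
3 3 -0.945 4.830
4 3 2.031 2.436
5 3 -0.552 3.736
6 3 1.871 2.063

(exact arithmetic carried between steps; '≈' marks a value shown rounded to 6 d.p. or computed from one; I and e_prev carry over from the previous line; the table rounds u and y to 3 d.p., halves away from zero)
n=0: y=0, sp=3, e=sp−y=3; I=3, D=e−e_prev=3; u=0·3+1·3+1/2·3=4.5; next y=7/10·0+1·4.5=4.5
n=1: y=4.5, sp=3, e=sp−y=-1.5; I=1.5, D=e−e_prev=-4.5; u=0·(-1.5)+1·1.5+1/2·(-4.5)=-0.75; next y=7/10·4.5+1·(-0.75)=2.4
n=2: y=2.4, sp=3, e=sp−y=0.6; I=2.1, D=e−e_prev=2.1; u=0·0.6+1·2.1+1/2·2.1=3.15; next y=7/10·2.4+1·3.15=4.83
n=3: y=4.83, sp=3, e=sp−y=-1.83; I=0.27, D=e−e_prev=-2.43; u=0·(-1.83)+1·0.27+1/2·(-2.43)=-0.945; next y=7/10·4.83+1·(-0.945)=2.436
n=4: y=2.436, sp=3, e=sp−y=0.564; I=0.834, D=e−e_prev=2.394; u=0·0.564+1·0.834+1/2·2.394=2.031; next y=7/10·2.436+1·2.031=3.7362
n=5: y=3.7362, sp=3, e=sp−y=-0.7362; I=0.0978, D=e−e_prev=-1.3002; u=0·(-0.7362)+1·0.0978+1/2·(-1.3002)=-0.5523; next y=7/10·3.7362+1·(-0.5523)=2.06304
n=6: y=2.06304, sp=3, e=sp−y=0.93696; I=1.03476, D=e−e_prev=1.67316; u=0·0.93696+1·1.03476+1/2·1.67316=1.87134; next y=7/10·2.06304+1·1.87134=3.315468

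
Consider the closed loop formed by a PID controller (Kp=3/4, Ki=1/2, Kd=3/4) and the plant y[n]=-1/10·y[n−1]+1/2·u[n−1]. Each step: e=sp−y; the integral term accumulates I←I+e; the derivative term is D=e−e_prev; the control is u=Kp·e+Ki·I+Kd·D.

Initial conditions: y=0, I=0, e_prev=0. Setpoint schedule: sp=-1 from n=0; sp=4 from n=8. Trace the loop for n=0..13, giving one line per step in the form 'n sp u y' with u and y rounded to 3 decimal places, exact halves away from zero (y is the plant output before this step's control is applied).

(exact arithmetic carried between steps; '≈' marks a value shown rounded to 6 d.p. or computed from one; I and e_prev carry over from the previous line; the table rounds u and y to 3 d.p., halves away from zero)
n=0: y=0, sp=-1, e=sp−y=-1; I=-1, D=e−e_prev=-1; u=3/4·(-1)+1/2·(-1)+3/4·(-1)=-2; next y=-1/10·0+1/2·(-2)=-1
n=1: y=-1, sp=-1, e=sp−y=0; I=-1, D=e−e_prev=1; u=3/4·0+1/2·(-1)+3/4·1=0.25; next y=-1/10·(-1)+1/2·0.25=0.225
n=2: y=0.225, sp=-1, e=sp−y=-1.225; I=-2.225, D=e−e_prev=-1.225; u=3/4·(-1.225)+1/2·(-2.225)+3/4·(-1.225)=-2.95; next y=-1/10·0.225+1/2·(-2.95)=-1.4975
n=3: y=-1.4975, sp=-1, e=sp−y=0.4975; I=-1.7275, D=e−e_prev=1.7225; u=3/4·0.4975+1/2·(-1.7275)+3/4·1.7225=0.80125; next y=-1/10·(-1.4975)+1/2·0.80125=0.550375
n=4: y=0.550375, sp=-1, e=sp−y=-1.550375; I=-3.277875, D=e−e_prev=-2.047875; u=3/4·(-1.550375)+1/2·(-3.277875)+3/4·(-2.047875)=-4.337625; next y=-1/10·0.550375+1/2·(-4.337625)=-2.22385
n=5: y=-2.22385, sp=-1, e=sp−y=1.22385; I=-2.054025, D=e−e_prev=2.774225; u=3/4·1.22385+1/2·(-2.054025)+3/4·2.774225≈1.971544; next y=-1/10·(-2.22385)+1/2·1.971544≈1.208157
n=6: y≈1.208157, sp=-1, e=sp−y≈-2.208157; I≈-4.262182, D=e−e_prev≈-3.432007; u=3/4·(-2.208157)+1/2·(-4.262182)+3/4·(-3.432007)≈-6.361214; next y=-1/10·1.208157+1/2·(-6.361214)≈-3.301423
n=7: y≈-3.301423, sp=-1, e=sp−y≈2.301423; I≈-1.960759, D=e−e_prev≈4.509579; u=3/4·2.301423+1/2·(-1.960759)+3/4·4.509579≈4.127872; next y=-1/10·(-3.301423)+1/2·4.127872≈2.394078
n=8: y≈2.394078, sp=4, e=sp−y≈1.605922; I≈-0.354837, D=e−e_prev≈-0.695501; u=3/4·1.605922+1/2·(-0.354837)+3/4·(-0.695501)≈0.505397; next y=-1/10·2.394078+1/2·0.505397≈0.013291
n=9: y≈0.013291, sp=4, e=sp−y≈3.986709; I≈3.631872, D=e−e_prev≈2.380787; u=3/4·3.986709+1/2·3.631872+3/4·2.380787≈6.591558; next y=-1/10·0.013291+1/2·6.591558≈3.294450
n=10: y≈3.294450, sp=4, e=sp−y≈0.705550; I≈4.337422, D=e−e_prev≈-3.281159; u=3/4·0.705550+1/2·4.337422+3/4·(-3.281159)≈0.237004; next y=-1/10·3.294450+1/2·0.237004≈-0.210943
n=11: y≈-0.210943, sp=4, e=sp−y≈4.210943; I≈8.548365, D=e−e_prev≈3.505393; u=3/4·4.210943+1/2·8.548365+3/4·3.505393≈10.061435; next y=-1/10·(-0.210943)+1/2·10.061435≈5.051812
n=12: y≈5.051812, sp=4, e=sp−y≈-1.051812; I≈7.496553, D=e−e_prev≈-5.262755; u=3/4·(-1.051812)+1/2·7.496553+3/4·(-5.262755)≈-0.987648; next y=-1/10·5.051812+1/2·(-0.987648)≈-0.999005
n=13: y≈-0.999005, sp=4, e=sp−y≈4.999005; I≈12.495559, D=e−e_prev≈6.050817; u=3/4·4.999005+1/2·12.495559+3/4·6.050817≈14.535146; next y=-1/10·(-0.999005)+1/2·14.535146≈7.367474

0 -1 -2.000 0.000
1 -1 0.250 -1.000
2 -1 -2.950 0.225
3 -1 0.801 -1.498
4 -1 -4.338 0.550
5 -1 1.972 -2.224
6 -1 -6.361 1.208
7 -1 4.128 -3.301
8 4 0.505 2.394
9 4 6.592 0.013
10 4 0.237 3.294
11 4 10.061 -0.211
12 4 -0.988 5.052
13 4 14.535 -0.999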